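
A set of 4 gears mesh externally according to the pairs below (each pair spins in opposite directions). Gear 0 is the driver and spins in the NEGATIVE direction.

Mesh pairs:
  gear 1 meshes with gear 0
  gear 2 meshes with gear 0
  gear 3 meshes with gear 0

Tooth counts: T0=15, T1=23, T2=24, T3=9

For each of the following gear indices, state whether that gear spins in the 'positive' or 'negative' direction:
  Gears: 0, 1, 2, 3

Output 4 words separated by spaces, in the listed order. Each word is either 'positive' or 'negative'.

Gear 0 (driver): negative (depth 0)
  gear 1: meshes with gear 0 -> depth 1 -> positive (opposite of gear 0)
  gear 2: meshes with gear 0 -> depth 1 -> positive (opposite of gear 0)
  gear 3: meshes with gear 0 -> depth 1 -> positive (opposite of gear 0)
Queried indices 0, 1, 2, 3 -> negative, positive, positive, positive

Answer: negative positive positive positive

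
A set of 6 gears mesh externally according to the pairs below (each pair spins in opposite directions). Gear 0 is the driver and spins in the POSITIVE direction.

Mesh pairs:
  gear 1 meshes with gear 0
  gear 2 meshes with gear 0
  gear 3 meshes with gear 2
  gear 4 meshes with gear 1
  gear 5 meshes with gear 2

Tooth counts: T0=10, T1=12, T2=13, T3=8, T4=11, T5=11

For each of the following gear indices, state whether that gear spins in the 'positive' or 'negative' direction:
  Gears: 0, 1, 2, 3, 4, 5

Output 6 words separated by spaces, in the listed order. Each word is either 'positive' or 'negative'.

Answer: positive negative negative positive positive positive

Derivation:
Gear 0 (driver): positive (depth 0)
  gear 1: meshes with gear 0 -> depth 1 -> negative (opposite of gear 0)
  gear 2: meshes with gear 0 -> depth 1 -> negative (opposite of gear 0)
  gear 3: meshes with gear 2 -> depth 2 -> positive (opposite of gear 2)
  gear 4: meshes with gear 1 -> depth 2 -> positive (opposite of gear 1)
  gear 5: meshes with gear 2 -> depth 2 -> positive (opposite of gear 2)
Queried indices 0, 1, 2, 3, 4, 5 -> positive, negative, negative, positive, positive, positive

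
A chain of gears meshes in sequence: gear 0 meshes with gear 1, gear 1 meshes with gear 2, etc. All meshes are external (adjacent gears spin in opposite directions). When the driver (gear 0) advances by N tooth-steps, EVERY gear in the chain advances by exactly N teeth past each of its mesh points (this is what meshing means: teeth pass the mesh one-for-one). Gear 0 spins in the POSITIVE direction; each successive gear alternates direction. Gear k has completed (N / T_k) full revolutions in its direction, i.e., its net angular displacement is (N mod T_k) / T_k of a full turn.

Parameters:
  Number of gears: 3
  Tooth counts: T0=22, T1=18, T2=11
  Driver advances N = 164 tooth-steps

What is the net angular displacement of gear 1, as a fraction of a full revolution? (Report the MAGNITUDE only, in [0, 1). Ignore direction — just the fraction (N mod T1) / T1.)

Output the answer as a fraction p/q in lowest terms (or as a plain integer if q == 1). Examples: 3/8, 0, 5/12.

Answer: 1/9

Derivation:
Chain of 3 gears, tooth counts: [22, 18, 11]
  gear 0: T0=22, direction=positive, advance = 164 mod 22 = 10 teeth = 10/22 turn
  gear 1: T1=18, direction=negative, advance = 164 mod 18 = 2 teeth = 2/18 turn
  gear 2: T2=11, direction=positive, advance = 164 mod 11 = 10 teeth = 10/11 turn
Gear 1: 164 mod 18 = 2
Fraction = 2 / 18 = 1/9 (gcd(2,18)=2) = 1/9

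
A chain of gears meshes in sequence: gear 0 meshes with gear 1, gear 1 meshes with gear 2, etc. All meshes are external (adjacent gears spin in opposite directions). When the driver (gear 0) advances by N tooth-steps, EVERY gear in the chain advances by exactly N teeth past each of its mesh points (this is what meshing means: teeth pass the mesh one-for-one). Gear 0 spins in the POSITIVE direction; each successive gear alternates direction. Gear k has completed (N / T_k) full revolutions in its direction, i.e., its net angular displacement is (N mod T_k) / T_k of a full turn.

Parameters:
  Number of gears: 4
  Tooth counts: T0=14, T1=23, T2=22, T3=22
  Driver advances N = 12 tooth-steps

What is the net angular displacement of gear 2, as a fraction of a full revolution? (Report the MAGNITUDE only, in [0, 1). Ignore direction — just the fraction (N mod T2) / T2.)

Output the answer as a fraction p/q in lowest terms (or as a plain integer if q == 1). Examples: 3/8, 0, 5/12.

Chain of 4 gears, tooth counts: [14, 23, 22, 22]
  gear 0: T0=14, direction=positive, advance = 12 mod 14 = 12 teeth = 12/14 turn
  gear 1: T1=23, direction=negative, advance = 12 mod 23 = 12 teeth = 12/23 turn
  gear 2: T2=22, direction=positive, advance = 12 mod 22 = 12 teeth = 12/22 turn
  gear 3: T3=22, direction=negative, advance = 12 mod 22 = 12 teeth = 12/22 turn
Gear 2: 12 mod 22 = 12
Fraction = 12 / 22 = 6/11 (gcd(12,22)=2) = 6/11

Answer: 6/11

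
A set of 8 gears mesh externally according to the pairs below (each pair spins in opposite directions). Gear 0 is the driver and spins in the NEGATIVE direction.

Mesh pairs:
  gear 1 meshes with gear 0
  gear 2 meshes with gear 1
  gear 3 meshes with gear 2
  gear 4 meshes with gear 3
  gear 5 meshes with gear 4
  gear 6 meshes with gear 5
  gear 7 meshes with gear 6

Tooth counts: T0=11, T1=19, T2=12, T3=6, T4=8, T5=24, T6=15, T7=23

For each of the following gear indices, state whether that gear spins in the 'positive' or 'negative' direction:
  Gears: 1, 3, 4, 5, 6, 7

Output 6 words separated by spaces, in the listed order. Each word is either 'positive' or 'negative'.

Answer: positive positive negative positive negative positive

Derivation:
Gear 0 (driver): negative (depth 0)
  gear 1: meshes with gear 0 -> depth 1 -> positive (opposite of gear 0)
  gear 2: meshes with gear 1 -> depth 2 -> negative (opposite of gear 1)
  gear 3: meshes with gear 2 -> depth 3 -> positive (opposite of gear 2)
  gear 4: meshes with gear 3 -> depth 4 -> negative (opposite of gear 3)
  gear 5: meshes with gear 4 -> depth 5 -> positive (opposite of gear 4)
  gear 6: meshes with gear 5 -> depth 6 -> negative (opposite of gear 5)
  gear 7: meshes with gear 6 -> depth 7 -> positive (opposite of gear 6)
Queried indices 1, 3, 4, 5, 6, 7 -> positive, positive, negative, positive, negative, positive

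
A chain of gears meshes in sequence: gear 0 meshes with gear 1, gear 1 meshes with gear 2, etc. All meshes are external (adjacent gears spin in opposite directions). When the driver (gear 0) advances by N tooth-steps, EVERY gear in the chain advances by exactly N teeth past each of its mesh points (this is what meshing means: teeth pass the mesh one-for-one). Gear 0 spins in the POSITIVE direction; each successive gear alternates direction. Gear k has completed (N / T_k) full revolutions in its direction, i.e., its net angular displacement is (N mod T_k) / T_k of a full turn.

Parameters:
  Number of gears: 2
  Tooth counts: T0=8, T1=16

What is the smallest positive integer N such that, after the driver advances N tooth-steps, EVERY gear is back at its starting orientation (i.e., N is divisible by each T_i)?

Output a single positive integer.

Answer: 16

Derivation:
Gear k returns to start when N is a multiple of T_k.
All gears at start simultaneously when N is a common multiple of [8, 16]; the smallest such N is lcm(8, 16).
Start: lcm = T0 = 8
Fold in T1=16: gcd(8, 16) = 8; lcm(8, 16) = 8 * 16 / 8 = 128 / 8 = 16
Full cycle length = 16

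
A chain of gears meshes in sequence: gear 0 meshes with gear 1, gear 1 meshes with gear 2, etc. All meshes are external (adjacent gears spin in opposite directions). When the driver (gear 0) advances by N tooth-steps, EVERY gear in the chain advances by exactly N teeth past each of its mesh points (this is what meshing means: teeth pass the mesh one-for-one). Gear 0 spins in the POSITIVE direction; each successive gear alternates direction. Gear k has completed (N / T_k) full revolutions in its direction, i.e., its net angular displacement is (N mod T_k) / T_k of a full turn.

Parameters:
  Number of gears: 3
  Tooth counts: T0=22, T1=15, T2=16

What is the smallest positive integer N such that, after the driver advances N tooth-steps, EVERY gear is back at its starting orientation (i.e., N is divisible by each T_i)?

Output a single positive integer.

Gear k returns to start when N is a multiple of T_k.
All gears at start simultaneously when N is a common multiple of [22, 15, 16]; the smallest such N is lcm(22, 15, 16).
Start: lcm = T0 = 22
Fold in T1=15: gcd(22, 15) = 1; lcm(22, 15) = 22 * 15 / 1 = 330 / 1 = 330
Fold in T2=16: gcd(330, 16) = 2; lcm(330, 16) = 330 * 16 / 2 = 5280 / 2 = 2640
Full cycle length = 2640

Answer: 2640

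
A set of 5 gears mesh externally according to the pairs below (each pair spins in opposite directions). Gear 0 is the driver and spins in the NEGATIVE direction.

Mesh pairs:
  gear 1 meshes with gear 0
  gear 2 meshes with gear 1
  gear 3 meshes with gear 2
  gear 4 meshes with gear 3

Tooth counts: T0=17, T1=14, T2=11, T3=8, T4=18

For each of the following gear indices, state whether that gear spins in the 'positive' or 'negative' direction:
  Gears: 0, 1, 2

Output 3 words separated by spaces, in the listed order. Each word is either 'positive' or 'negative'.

Gear 0 (driver): negative (depth 0)
  gear 1: meshes with gear 0 -> depth 1 -> positive (opposite of gear 0)
  gear 2: meshes with gear 1 -> depth 2 -> negative (opposite of gear 1)
  gear 3: meshes with gear 2 -> depth 3 -> positive (opposite of gear 2)
  gear 4: meshes with gear 3 -> depth 4 -> negative (opposite of gear 3)
Queried indices 0, 1, 2 -> negative, positive, negative

Answer: negative positive negative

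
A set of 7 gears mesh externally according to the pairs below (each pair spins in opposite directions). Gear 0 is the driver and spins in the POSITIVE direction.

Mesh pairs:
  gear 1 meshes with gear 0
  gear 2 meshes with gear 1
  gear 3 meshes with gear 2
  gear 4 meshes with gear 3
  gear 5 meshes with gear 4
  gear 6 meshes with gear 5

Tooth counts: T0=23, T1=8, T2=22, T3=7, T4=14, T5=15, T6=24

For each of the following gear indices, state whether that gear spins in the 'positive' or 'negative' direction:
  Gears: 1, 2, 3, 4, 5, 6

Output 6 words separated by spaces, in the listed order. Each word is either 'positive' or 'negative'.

Gear 0 (driver): positive (depth 0)
  gear 1: meshes with gear 0 -> depth 1 -> negative (opposite of gear 0)
  gear 2: meshes with gear 1 -> depth 2 -> positive (opposite of gear 1)
  gear 3: meshes with gear 2 -> depth 3 -> negative (opposite of gear 2)
  gear 4: meshes with gear 3 -> depth 4 -> positive (opposite of gear 3)
  gear 5: meshes with gear 4 -> depth 5 -> negative (opposite of gear 4)
  gear 6: meshes with gear 5 -> depth 6 -> positive (opposite of gear 5)
Queried indices 1, 2, 3, 4, 5, 6 -> negative, positive, negative, positive, negative, positive

Answer: negative positive negative positive negative positive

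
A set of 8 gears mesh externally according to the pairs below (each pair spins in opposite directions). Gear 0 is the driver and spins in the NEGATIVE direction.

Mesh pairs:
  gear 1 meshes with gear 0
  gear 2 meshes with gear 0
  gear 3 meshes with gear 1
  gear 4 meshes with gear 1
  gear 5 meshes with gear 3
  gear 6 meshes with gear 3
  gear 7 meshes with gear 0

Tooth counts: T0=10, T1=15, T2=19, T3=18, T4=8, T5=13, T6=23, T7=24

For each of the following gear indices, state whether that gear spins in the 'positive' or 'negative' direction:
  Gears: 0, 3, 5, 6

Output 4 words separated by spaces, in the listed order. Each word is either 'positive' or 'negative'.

Answer: negative negative positive positive

Derivation:
Gear 0 (driver): negative (depth 0)
  gear 1: meshes with gear 0 -> depth 1 -> positive (opposite of gear 0)
  gear 2: meshes with gear 0 -> depth 1 -> positive (opposite of gear 0)
  gear 3: meshes with gear 1 -> depth 2 -> negative (opposite of gear 1)
  gear 4: meshes with gear 1 -> depth 2 -> negative (opposite of gear 1)
  gear 5: meshes with gear 3 -> depth 3 -> positive (opposite of gear 3)
  gear 6: meshes with gear 3 -> depth 3 -> positive (opposite of gear 3)
  gear 7: meshes with gear 0 -> depth 1 -> positive (opposite of gear 0)
Queried indices 0, 3, 5, 6 -> negative, negative, positive, positive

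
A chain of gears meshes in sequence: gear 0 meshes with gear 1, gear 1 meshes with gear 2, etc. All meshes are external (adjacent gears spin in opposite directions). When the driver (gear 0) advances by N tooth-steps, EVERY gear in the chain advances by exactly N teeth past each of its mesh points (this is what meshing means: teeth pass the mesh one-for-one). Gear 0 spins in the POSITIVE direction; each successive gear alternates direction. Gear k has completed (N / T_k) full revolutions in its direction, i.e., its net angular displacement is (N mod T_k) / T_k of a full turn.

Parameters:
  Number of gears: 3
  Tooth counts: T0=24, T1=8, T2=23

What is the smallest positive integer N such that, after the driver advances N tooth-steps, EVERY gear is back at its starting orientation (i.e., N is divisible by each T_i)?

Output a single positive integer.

Gear k returns to start when N is a multiple of T_k.
All gears at start simultaneously when N is a common multiple of [24, 8, 23]; the smallest such N is lcm(24, 8, 23).
Start: lcm = T0 = 24
Fold in T1=8: gcd(24, 8) = 8; lcm(24, 8) = 24 * 8 / 8 = 192 / 8 = 24
Fold in T2=23: gcd(24, 23) = 1; lcm(24, 23) = 24 * 23 / 1 = 552 / 1 = 552
Full cycle length = 552

Answer: 552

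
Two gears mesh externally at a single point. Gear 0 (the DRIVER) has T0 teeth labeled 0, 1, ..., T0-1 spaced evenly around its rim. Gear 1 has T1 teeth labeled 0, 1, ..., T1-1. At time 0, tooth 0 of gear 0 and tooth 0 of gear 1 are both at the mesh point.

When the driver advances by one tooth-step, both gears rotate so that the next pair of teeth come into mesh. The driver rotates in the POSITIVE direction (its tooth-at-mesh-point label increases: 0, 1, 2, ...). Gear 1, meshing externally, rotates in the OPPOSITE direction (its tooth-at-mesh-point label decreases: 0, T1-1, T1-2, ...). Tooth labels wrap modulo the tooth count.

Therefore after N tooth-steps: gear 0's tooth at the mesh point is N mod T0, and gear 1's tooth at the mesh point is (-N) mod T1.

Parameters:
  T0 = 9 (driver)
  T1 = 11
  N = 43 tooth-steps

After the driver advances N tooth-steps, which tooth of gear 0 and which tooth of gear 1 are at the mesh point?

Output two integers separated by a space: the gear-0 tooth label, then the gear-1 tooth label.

Answer: 7 1

Derivation:
Gear 0 (driver, T0=9): tooth at mesh = N mod T0
  43 = 4 * 9 + 7, so 43 mod 9 = 7
  gear 0 tooth = 7
Gear 1 (driven, T1=11): tooth at mesh = (-N) mod T1
  43 = 3 * 11 + 10, so 43 mod 11 = 10
  (-43) mod 11 = (-10) mod 11 = 11 - 10 = 1
Mesh after 43 steps: gear-0 tooth 7 meets gear-1 tooth 1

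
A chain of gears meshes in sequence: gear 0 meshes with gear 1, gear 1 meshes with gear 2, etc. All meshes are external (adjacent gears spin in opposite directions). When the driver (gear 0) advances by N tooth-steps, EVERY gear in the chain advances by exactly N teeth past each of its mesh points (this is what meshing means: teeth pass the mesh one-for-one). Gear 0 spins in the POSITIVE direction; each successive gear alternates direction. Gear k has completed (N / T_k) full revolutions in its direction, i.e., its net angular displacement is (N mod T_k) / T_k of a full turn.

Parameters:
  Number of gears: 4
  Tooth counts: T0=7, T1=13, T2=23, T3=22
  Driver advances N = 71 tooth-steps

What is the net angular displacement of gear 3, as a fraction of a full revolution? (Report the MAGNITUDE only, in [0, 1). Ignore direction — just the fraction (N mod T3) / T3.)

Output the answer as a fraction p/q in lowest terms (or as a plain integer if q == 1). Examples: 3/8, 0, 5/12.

Answer: 5/22

Derivation:
Chain of 4 gears, tooth counts: [7, 13, 23, 22]
  gear 0: T0=7, direction=positive, advance = 71 mod 7 = 1 teeth = 1/7 turn
  gear 1: T1=13, direction=negative, advance = 71 mod 13 = 6 teeth = 6/13 turn
  gear 2: T2=23, direction=positive, advance = 71 mod 23 = 2 teeth = 2/23 turn
  gear 3: T3=22, direction=negative, advance = 71 mod 22 = 5 teeth = 5/22 turn
Gear 3: 71 mod 22 = 5
Fraction = 5 / 22 = 5/22 (gcd(5,22)=1) = 5/22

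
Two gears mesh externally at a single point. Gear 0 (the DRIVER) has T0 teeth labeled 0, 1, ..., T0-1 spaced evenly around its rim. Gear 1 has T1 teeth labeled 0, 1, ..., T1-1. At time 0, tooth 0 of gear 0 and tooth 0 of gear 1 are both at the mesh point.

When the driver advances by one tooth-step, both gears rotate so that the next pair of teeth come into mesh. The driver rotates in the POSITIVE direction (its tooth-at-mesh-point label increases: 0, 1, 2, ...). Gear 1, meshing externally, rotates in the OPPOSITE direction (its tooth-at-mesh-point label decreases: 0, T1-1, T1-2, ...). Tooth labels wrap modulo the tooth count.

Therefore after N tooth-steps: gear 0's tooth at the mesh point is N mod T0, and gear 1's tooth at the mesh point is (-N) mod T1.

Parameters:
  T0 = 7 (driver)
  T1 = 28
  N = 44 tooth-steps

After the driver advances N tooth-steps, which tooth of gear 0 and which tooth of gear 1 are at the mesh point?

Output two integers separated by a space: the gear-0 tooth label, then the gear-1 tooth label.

Answer: 2 12

Derivation:
Gear 0 (driver, T0=7): tooth at mesh = N mod T0
  44 = 6 * 7 + 2, so 44 mod 7 = 2
  gear 0 tooth = 2
Gear 1 (driven, T1=28): tooth at mesh = (-N) mod T1
  44 = 1 * 28 + 16, so 44 mod 28 = 16
  (-44) mod 28 = (-16) mod 28 = 28 - 16 = 12
Mesh after 44 steps: gear-0 tooth 2 meets gear-1 tooth 12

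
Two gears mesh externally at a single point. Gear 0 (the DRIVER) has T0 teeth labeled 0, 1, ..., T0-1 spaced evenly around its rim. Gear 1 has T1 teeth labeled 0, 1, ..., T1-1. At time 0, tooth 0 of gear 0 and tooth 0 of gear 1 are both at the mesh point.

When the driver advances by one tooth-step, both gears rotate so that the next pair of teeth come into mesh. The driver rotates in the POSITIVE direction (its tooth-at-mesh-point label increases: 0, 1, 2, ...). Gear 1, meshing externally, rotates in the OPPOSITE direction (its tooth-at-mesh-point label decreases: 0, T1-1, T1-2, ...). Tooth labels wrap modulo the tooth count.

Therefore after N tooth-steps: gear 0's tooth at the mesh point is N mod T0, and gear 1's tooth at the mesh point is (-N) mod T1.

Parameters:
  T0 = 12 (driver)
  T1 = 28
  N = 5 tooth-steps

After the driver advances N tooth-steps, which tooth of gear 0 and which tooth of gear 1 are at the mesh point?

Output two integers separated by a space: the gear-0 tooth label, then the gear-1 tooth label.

Gear 0 (driver, T0=12): tooth at mesh = N mod T0
  5 = 0 * 12 + 5, so 5 mod 12 = 5
  gear 0 tooth = 5
Gear 1 (driven, T1=28): tooth at mesh = (-N) mod T1
  5 = 0 * 28 + 5, so 5 mod 28 = 5
  (-5) mod 28 = (-5) mod 28 = 28 - 5 = 23
Mesh after 5 steps: gear-0 tooth 5 meets gear-1 tooth 23

Answer: 5 23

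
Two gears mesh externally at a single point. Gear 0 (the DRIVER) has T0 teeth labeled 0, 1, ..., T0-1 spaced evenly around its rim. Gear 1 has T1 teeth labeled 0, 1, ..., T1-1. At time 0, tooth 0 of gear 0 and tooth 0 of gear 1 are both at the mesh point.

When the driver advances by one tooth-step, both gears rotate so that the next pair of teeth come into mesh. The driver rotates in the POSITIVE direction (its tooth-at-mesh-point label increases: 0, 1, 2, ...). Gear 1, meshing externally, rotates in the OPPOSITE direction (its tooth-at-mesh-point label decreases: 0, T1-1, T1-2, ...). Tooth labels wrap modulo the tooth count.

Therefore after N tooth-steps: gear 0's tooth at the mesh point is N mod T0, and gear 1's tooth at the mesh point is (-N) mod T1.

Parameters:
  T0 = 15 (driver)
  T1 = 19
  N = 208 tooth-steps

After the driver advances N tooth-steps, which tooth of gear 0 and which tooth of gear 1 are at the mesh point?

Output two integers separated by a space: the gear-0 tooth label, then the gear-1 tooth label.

Answer: 13 1

Derivation:
Gear 0 (driver, T0=15): tooth at mesh = N mod T0
  208 = 13 * 15 + 13, so 208 mod 15 = 13
  gear 0 tooth = 13
Gear 1 (driven, T1=19): tooth at mesh = (-N) mod T1
  208 = 10 * 19 + 18, so 208 mod 19 = 18
  (-208) mod 19 = (-18) mod 19 = 19 - 18 = 1
Mesh after 208 steps: gear-0 tooth 13 meets gear-1 tooth 1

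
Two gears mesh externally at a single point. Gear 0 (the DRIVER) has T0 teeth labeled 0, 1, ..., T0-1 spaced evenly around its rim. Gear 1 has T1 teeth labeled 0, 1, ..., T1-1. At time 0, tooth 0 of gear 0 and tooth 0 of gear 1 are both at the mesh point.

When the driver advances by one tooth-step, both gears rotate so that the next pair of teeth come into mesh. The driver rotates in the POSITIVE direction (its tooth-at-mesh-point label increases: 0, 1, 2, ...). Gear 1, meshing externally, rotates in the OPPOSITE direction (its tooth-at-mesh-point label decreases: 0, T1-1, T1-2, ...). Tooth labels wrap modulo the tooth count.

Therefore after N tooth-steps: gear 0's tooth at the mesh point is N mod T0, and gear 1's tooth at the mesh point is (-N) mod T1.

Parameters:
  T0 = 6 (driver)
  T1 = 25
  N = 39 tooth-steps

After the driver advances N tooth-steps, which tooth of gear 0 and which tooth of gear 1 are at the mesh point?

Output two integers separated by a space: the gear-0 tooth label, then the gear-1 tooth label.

Answer: 3 11

Derivation:
Gear 0 (driver, T0=6): tooth at mesh = N mod T0
  39 = 6 * 6 + 3, so 39 mod 6 = 3
  gear 0 tooth = 3
Gear 1 (driven, T1=25): tooth at mesh = (-N) mod T1
  39 = 1 * 25 + 14, so 39 mod 25 = 14
  (-39) mod 25 = (-14) mod 25 = 25 - 14 = 11
Mesh after 39 steps: gear-0 tooth 3 meets gear-1 tooth 11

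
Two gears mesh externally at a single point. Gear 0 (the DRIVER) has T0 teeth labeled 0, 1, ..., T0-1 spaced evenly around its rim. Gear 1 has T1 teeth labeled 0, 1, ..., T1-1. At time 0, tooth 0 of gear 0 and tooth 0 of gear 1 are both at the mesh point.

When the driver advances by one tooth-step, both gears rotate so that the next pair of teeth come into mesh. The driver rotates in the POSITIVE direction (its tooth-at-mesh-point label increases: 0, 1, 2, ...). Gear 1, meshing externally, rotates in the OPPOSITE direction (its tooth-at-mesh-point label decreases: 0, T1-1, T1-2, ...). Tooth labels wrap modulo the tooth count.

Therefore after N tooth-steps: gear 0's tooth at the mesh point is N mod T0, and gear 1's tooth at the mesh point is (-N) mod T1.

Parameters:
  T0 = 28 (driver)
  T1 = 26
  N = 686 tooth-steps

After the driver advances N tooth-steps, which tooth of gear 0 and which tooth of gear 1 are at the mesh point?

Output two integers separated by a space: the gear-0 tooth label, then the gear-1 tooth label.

Gear 0 (driver, T0=28): tooth at mesh = N mod T0
  686 = 24 * 28 + 14, so 686 mod 28 = 14
  gear 0 tooth = 14
Gear 1 (driven, T1=26): tooth at mesh = (-N) mod T1
  686 = 26 * 26 + 10, so 686 mod 26 = 10
  (-686) mod 26 = (-10) mod 26 = 26 - 10 = 16
Mesh after 686 steps: gear-0 tooth 14 meets gear-1 tooth 16

Answer: 14 16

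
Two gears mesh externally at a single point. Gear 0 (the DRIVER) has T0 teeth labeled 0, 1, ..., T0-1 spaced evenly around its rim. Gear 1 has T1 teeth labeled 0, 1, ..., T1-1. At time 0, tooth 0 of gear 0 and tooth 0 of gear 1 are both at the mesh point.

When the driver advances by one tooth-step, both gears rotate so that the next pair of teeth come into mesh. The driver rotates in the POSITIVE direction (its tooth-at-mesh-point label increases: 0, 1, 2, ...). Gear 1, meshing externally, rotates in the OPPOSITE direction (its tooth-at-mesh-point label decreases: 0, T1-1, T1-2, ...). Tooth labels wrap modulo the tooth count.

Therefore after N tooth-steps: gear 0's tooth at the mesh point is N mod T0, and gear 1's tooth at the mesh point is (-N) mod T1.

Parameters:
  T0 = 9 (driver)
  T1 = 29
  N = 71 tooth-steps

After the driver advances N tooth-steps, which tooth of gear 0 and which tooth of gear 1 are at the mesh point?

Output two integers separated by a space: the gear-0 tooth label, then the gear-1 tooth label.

Answer: 8 16

Derivation:
Gear 0 (driver, T0=9): tooth at mesh = N mod T0
  71 = 7 * 9 + 8, so 71 mod 9 = 8
  gear 0 tooth = 8
Gear 1 (driven, T1=29): tooth at mesh = (-N) mod T1
  71 = 2 * 29 + 13, so 71 mod 29 = 13
  (-71) mod 29 = (-13) mod 29 = 29 - 13 = 16
Mesh after 71 steps: gear-0 tooth 8 meets gear-1 tooth 16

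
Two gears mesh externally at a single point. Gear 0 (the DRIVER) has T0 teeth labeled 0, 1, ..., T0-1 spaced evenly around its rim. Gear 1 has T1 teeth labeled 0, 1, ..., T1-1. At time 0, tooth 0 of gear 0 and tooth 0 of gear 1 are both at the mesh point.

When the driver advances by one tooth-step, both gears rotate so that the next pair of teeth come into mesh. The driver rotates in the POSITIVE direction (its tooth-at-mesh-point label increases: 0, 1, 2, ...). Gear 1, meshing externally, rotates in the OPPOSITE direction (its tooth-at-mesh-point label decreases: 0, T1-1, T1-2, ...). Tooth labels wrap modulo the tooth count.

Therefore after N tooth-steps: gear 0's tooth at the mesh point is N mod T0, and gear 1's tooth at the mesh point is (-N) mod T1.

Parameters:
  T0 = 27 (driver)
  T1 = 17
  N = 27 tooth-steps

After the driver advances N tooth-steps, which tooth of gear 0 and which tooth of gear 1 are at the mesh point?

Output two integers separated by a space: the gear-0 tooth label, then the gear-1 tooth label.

Answer: 0 7

Derivation:
Gear 0 (driver, T0=27): tooth at mesh = N mod T0
  27 = 1 * 27 + 0, so 27 mod 27 = 0
  gear 0 tooth = 0
Gear 1 (driven, T1=17): tooth at mesh = (-N) mod T1
  27 = 1 * 17 + 10, so 27 mod 17 = 10
  (-27) mod 17 = (-10) mod 17 = 17 - 10 = 7
Mesh after 27 steps: gear-0 tooth 0 meets gear-1 tooth 7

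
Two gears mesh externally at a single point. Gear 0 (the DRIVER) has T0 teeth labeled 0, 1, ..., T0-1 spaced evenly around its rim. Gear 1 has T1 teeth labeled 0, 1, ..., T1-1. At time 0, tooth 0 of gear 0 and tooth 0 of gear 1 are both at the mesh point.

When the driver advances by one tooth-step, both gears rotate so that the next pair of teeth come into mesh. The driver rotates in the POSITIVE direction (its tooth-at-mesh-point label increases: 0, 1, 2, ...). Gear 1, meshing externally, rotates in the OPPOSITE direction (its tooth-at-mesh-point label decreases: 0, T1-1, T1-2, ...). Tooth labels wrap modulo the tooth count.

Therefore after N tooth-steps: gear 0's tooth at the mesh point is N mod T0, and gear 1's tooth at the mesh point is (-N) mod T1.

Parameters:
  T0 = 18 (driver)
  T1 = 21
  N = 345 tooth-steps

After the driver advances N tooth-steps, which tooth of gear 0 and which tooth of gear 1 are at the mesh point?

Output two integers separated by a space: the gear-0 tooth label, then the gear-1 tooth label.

Gear 0 (driver, T0=18): tooth at mesh = N mod T0
  345 = 19 * 18 + 3, so 345 mod 18 = 3
  gear 0 tooth = 3
Gear 1 (driven, T1=21): tooth at mesh = (-N) mod T1
  345 = 16 * 21 + 9, so 345 mod 21 = 9
  (-345) mod 21 = (-9) mod 21 = 21 - 9 = 12
Mesh after 345 steps: gear-0 tooth 3 meets gear-1 tooth 12

Answer: 3 12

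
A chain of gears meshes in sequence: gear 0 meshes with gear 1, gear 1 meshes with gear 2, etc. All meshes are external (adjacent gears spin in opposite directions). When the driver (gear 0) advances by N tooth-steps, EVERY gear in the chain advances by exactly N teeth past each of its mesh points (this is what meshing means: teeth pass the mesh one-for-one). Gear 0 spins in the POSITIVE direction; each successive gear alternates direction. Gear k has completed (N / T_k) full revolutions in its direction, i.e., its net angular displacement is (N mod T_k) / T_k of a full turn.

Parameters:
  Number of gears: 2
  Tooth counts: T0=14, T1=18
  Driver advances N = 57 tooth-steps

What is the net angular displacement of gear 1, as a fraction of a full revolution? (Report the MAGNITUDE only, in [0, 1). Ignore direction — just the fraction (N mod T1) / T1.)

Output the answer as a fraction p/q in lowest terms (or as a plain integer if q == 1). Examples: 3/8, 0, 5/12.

Chain of 2 gears, tooth counts: [14, 18]
  gear 0: T0=14, direction=positive, advance = 57 mod 14 = 1 teeth = 1/14 turn
  gear 1: T1=18, direction=negative, advance = 57 mod 18 = 3 teeth = 3/18 turn
Gear 1: 57 mod 18 = 3
Fraction = 3 / 18 = 1/6 (gcd(3,18)=3) = 1/6

Answer: 1/6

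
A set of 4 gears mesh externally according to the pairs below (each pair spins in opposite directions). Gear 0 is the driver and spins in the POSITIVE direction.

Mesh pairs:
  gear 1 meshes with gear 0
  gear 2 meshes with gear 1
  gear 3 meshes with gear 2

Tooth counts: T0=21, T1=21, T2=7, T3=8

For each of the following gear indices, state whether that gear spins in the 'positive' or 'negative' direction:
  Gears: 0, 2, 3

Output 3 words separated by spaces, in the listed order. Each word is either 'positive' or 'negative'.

Gear 0 (driver): positive (depth 0)
  gear 1: meshes with gear 0 -> depth 1 -> negative (opposite of gear 0)
  gear 2: meshes with gear 1 -> depth 2 -> positive (opposite of gear 1)
  gear 3: meshes with gear 2 -> depth 3 -> negative (opposite of gear 2)
Queried indices 0, 2, 3 -> positive, positive, negative

Answer: positive positive negative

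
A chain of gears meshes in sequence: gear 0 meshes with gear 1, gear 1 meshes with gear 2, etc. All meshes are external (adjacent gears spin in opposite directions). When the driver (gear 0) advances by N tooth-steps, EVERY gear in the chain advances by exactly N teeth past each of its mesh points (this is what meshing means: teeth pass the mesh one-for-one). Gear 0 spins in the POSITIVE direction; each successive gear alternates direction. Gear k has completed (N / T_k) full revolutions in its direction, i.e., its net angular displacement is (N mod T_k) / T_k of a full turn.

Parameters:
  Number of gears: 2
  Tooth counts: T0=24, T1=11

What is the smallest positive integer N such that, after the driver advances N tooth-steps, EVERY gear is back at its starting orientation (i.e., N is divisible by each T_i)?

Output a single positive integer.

Gear k returns to start when N is a multiple of T_k.
All gears at start simultaneously when N is a common multiple of [24, 11]; the smallest such N is lcm(24, 11).
Start: lcm = T0 = 24
Fold in T1=11: gcd(24, 11) = 1; lcm(24, 11) = 24 * 11 / 1 = 264 / 1 = 264
Full cycle length = 264

Answer: 264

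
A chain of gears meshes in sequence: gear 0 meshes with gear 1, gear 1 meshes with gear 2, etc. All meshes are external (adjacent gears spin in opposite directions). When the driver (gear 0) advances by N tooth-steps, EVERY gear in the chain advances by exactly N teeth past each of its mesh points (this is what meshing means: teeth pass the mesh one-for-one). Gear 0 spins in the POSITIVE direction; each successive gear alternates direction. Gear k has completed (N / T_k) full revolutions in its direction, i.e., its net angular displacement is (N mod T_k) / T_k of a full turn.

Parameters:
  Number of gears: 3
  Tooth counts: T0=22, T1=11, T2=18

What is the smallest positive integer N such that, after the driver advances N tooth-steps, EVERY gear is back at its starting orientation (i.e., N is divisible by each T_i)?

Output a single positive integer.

Answer: 198

Derivation:
Gear k returns to start when N is a multiple of T_k.
All gears at start simultaneously when N is a common multiple of [22, 11, 18]; the smallest such N is lcm(22, 11, 18).
Start: lcm = T0 = 22
Fold in T1=11: gcd(22, 11) = 11; lcm(22, 11) = 22 * 11 / 11 = 242 / 11 = 22
Fold in T2=18: gcd(22, 18) = 2; lcm(22, 18) = 22 * 18 / 2 = 396 / 2 = 198
Full cycle length = 198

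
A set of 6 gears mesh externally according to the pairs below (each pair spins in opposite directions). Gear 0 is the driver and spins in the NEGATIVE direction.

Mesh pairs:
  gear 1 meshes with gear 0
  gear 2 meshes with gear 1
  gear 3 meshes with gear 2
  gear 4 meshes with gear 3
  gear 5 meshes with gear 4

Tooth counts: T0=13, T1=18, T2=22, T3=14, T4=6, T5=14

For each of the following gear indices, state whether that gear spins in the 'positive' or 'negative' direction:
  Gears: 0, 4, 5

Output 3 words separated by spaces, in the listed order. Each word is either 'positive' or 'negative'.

Answer: negative negative positive

Derivation:
Gear 0 (driver): negative (depth 0)
  gear 1: meshes with gear 0 -> depth 1 -> positive (opposite of gear 0)
  gear 2: meshes with gear 1 -> depth 2 -> negative (opposite of gear 1)
  gear 3: meshes with gear 2 -> depth 3 -> positive (opposite of gear 2)
  gear 4: meshes with gear 3 -> depth 4 -> negative (opposite of gear 3)
  gear 5: meshes with gear 4 -> depth 5 -> positive (opposite of gear 4)
Queried indices 0, 4, 5 -> negative, negative, positive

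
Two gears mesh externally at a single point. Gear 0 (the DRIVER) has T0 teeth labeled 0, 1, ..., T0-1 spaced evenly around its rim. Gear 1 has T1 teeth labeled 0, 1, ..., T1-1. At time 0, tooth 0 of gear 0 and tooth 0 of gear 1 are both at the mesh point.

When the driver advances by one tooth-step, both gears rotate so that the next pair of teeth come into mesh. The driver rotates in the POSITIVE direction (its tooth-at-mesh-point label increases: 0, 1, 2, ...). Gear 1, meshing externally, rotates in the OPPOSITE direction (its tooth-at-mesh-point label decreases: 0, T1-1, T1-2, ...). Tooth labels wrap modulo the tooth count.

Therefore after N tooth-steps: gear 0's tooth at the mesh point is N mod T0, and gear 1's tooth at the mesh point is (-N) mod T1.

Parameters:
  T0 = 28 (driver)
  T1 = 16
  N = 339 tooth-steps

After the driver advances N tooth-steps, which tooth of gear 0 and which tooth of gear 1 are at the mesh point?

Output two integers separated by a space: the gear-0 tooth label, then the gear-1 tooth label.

Answer: 3 13

Derivation:
Gear 0 (driver, T0=28): tooth at mesh = N mod T0
  339 = 12 * 28 + 3, so 339 mod 28 = 3
  gear 0 tooth = 3
Gear 1 (driven, T1=16): tooth at mesh = (-N) mod T1
  339 = 21 * 16 + 3, so 339 mod 16 = 3
  (-339) mod 16 = (-3) mod 16 = 16 - 3 = 13
Mesh after 339 steps: gear-0 tooth 3 meets gear-1 tooth 13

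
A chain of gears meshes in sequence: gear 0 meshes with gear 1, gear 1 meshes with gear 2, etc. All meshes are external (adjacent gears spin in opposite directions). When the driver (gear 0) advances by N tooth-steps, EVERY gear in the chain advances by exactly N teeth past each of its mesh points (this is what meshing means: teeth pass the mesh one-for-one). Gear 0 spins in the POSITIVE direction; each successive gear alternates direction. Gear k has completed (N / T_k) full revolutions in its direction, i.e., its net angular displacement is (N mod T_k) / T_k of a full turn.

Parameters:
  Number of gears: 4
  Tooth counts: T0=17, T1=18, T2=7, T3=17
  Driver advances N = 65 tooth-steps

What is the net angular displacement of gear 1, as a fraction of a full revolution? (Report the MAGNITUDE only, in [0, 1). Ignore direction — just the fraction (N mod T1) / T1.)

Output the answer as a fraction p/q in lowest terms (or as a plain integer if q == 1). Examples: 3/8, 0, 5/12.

Chain of 4 gears, tooth counts: [17, 18, 7, 17]
  gear 0: T0=17, direction=positive, advance = 65 mod 17 = 14 teeth = 14/17 turn
  gear 1: T1=18, direction=negative, advance = 65 mod 18 = 11 teeth = 11/18 turn
  gear 2: T2=7, direction=positive, advance = 65 mod 7 = 2 teeth = 2/7 turn
  gear 3: T3=17, direction=negative, advance = 65 mod 17 = 14 teeth = 14/17 turn
Gear 1: 65 mod 18 = 11
Fraction = 11 / 18 = 11/18 (gcd(11,18)=1) = 11/18

Answer: 11/18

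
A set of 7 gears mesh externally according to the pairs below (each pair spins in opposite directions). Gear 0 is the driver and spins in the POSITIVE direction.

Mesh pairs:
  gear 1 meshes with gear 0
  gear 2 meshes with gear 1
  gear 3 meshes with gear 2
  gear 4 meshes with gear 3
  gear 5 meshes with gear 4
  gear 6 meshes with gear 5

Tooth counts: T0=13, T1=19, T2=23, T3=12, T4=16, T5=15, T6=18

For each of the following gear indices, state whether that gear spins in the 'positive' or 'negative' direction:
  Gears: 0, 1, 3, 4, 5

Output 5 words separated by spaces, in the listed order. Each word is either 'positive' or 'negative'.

Gear 0 (driver): positive (depth 0)
  gear 1: meshes with gear 0 -> depth 1 -> negative (opposite of gear 0)
  gear 2: meshes with gear 1 -> depth 2 -> positive (opposite of gear 1)
  gear 3: meshes with gear 2 -> depth 3 -> negative (opposite of gear 2)
  gear 4: meshes with gear 3 -> depth 4 -> positive (opposite of gear 3)
  gear 5: meshes with gear 4 -> depth 5 -> negative (opposite of gear 4)
  gear 6: meshes with gear 5 -> depth 6 -> positive (opposite of gear 5)
Queried indices 0, 1, 3, 4, 5 -> positive, negative, negative, positive, negative

Answer: positive negative negative positive negative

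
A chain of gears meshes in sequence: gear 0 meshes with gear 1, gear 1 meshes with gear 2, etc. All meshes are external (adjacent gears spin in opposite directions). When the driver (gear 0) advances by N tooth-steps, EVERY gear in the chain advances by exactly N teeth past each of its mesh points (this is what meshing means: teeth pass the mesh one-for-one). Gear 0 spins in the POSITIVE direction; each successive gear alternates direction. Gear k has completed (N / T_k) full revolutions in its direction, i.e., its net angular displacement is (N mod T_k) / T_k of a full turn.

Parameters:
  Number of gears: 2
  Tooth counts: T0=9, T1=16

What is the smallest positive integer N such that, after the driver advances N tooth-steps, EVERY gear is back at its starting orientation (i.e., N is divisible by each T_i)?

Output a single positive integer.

Answer: 144

Derivation:
Gear k returns to start when N is a multiple of T_k.
All gears at start simultaneously when N is a common multiple of [9, 16]; the smallest such N is lcm(9, 16).
Start: lcm = T0 = 9
Fold in T1=16: gcd(9, 16) = 1; lcm(9, 16) = 9 * 16 / 1 = 144 / 1 = 144
Full cycle length = 144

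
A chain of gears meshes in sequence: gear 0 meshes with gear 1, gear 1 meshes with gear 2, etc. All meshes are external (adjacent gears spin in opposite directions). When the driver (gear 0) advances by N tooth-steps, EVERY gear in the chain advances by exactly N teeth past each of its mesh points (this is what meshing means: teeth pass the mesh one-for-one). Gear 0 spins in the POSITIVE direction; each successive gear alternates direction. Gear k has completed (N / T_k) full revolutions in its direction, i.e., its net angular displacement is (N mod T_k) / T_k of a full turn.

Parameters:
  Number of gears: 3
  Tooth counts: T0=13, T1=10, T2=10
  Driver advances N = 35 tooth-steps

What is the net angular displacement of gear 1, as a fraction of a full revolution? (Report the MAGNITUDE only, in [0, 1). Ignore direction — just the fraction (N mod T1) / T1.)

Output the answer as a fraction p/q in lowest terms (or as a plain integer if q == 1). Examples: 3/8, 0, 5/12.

Chain of 3 gears, tooth counts: [13, 10, 10]
  gear 0: T0=13, direction=positive, advance = 35 mod 13 = 9 teeth = 9/13 turn
  gear 1: T1=10, direction=negative, advance = 35 mod 10 = 5 teeth = 5/10 turn
  gear 2: T2=10, direction=positive, advance = 35 mod 10 = 5 teeth = 5/10 turn
Gear 1: 35 mod 10 = 5
Fraction = 5 / 10 = 1/2 (gcd(5,10)=5) = 1/2

Answer: 1/2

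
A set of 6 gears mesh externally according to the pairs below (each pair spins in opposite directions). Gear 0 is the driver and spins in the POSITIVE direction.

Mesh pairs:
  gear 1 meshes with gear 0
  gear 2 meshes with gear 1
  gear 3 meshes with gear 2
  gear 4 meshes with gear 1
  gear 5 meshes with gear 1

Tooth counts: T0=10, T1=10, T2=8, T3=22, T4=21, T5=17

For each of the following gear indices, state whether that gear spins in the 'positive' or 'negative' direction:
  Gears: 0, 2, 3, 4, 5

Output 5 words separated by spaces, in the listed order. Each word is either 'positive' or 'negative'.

Gear 0 (driver): positive (depth 0)
  gear 1: meshes with gear 0 -> depth 1 -> negative (opposite of gear 0)
  gear 2: meshes with gear 1 -> depth 2 -> positive (opposite of gear 1)
  gear 3: meshes with gear 2 -> depth 3 -> negative (opposite of gear 2)
  gear 4: meshes with gear 1 -> depth 2 -> positive (opposite of gear 1)
  gear 5: meshes with gear 1 -> depth 2 -> positive (opposite of gear 1)
Queried indices 0, 2, 3, 4, 5 -> positive, positive, negative, positive, positive

Answer: positive positive negative positive positive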